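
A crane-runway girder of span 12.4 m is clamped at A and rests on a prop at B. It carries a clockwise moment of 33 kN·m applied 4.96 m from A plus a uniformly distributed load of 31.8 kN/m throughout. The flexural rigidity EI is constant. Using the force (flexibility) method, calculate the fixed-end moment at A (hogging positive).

Choose R_B as the redundant. The primary structure is the cantilever fixed at A.
Free-end deflection of the primary structure under the applied loading (downward +):
  clockwise couple 33 at a = 4.96: M₀a(2L − a)/(2EI) = 1624/EI
  UDL 31.8: wL⁴/(8EI) = 93977/EI
  δ_0 = 95601/EI
Tip deflection under a unit load at B: L³/(3EI) = 635.5/EI.
Compatibility at B: δ_0 − R_B·δ_{BB} = 0, so R_B = 95601/635.5 = 150.4 kN.
Moment equilibrium about A: M_A = Σ(load moments about A) − R_B·L = 2478 − 150.4×12.4 = 612.5 kN·m.

M_A = 612.5 kN·m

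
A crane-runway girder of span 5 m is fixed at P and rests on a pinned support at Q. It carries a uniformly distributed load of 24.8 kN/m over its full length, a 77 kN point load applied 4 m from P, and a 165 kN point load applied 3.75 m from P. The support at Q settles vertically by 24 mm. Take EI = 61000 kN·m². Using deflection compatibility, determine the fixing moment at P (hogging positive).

Remove the prop at Q; the released (primary) structure is a cantilever built in at P.
Downward deflection at the released point Q due to the loads:
  UDL 24.8: wL⁴/(8EI) = 1938/EI
  point load 77 at a = 4: Pa²(3L − a)/(6EI) = 2259/EI
  point load 165 at a = 3.75: Pa²(3L − a)/(6EI) = 4351/EI
  δ_0 = 8547/EI
Flexibility coefficient — unit upward force at Q: δ_{QQ} = L³/(3EI) = 41.67/EI.
With EI = 61000 kN·m²: δ_0 = 0.14011 m and δ_{QQ} = 0.000683 m/kN.
Compatibility — the beam at Q must follow the support down by 0.024 m: δ_0 − R_Q·δ_{QQ} = 0.024, so R_Q = (0.14011 − 0.024)/0.000683 = 170 kN.
Moment equilibrium about P: M_P = Σ(load moments about P) − R_Q·L = 1237 − 170×5 = 386.8 kN·m.

M_P = 386.8 kN·m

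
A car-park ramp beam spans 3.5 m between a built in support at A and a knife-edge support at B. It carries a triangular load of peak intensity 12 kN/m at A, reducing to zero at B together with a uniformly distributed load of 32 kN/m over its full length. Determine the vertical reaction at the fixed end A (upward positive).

Remove the prop at B; the released (primary) structure is a cantilever built in at A.
Deflection at B on the released cantilever, summing each load's contribution:
  triangular load, peak 12 at the fixed end: w₀L⁴/(30EI) = 60.02/EI
  UDL 32: wL⁴/(8EI) = 600.2/EI
  δ_0 = 660.3/EI
Flexibility coefficient — unit upward force at B: δ_{BB} = L³/(3EI) = 14.29/EI.
The prop prevents deflection at B: R_B = δ_0/δ_{BB} = 660.3/14.29 = 46.2 kN.
Vertical equilibrium: R_A = ΣP − R_B = 133 − 46.2 = 86.8 kN.

R_A = 86.8 kN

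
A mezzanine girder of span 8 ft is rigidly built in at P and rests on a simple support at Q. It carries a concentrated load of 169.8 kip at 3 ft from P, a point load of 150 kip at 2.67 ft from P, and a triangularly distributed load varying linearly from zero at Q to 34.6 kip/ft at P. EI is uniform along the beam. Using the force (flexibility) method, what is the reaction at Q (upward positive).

Choose R_Q as the redundant. The primary structure is the cantilever fixed at P.
Downward deflection at the released point Q due to the loads:
  point load 169.8 at a = 3: Pa²(3L − a)/(6EI) = 5349/EI
  point load 150 at a = 2.67: Pa²(3L − a)/(6EI) = 3801/EI
  triangular load, peak 34.6 at the fixed end: w₀L⁴/(30EI) = 4724/EI
  δ_0 = 13874/EI
Tip deflection under a unit load at Q: L³/(3EI) = 170.7/EI.
Compatibility at Q: δ_0 − R_Q·δ_{QQ} = 0, so R_Q = 13874/170.7 = 81.29 kip.

R_Q = 81.29 kip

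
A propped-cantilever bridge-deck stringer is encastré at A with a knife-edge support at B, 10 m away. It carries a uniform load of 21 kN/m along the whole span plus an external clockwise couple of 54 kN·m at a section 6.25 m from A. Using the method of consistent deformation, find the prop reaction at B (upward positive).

R_B = 85.71 kN

Choose R_B as the redundant. The primary structure is the cantilever fixed at A.
Free-end deflection of the primary structure under the applied loading (downward +):
  UDL 21: wL⁴/(8EI) = 26250/EI
  clockwise couple 54 at a = 6.25: M₀a(2L − a)/(2EI) = 2320/EI
  δ_0 = 28570/EI
Tip deflection under a unit load at B: L³/(3EI) = 333.3/EI.
Compatibility at B: δ_0 − R_B·δ_{BB} = 0, so R_B = 28570/333.3 = 85.71 kN.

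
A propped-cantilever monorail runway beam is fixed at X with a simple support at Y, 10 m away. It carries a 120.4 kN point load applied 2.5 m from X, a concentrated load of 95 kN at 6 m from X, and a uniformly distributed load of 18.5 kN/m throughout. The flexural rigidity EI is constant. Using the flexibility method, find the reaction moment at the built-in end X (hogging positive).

M_X = 588.4 kN·m

Release the roller at Y. Primary structure: cantilever fixed at X.
Free-end deflection of the primary structure under the applied loading (downward +):
  point load 120.4 at a = 2.5: Pa²(3L − a)/(6EI) = 3449/EI
  point load 95 at a = 6: Pa²(3L − a)/(6EI) = 13680/EI
  UDL 18.5: wL⁴/(8EI) = 23125/EI
  δ_0 = 40254/EI
Flexibility coefficient — unit upward force at Y: δ_{YY} = L³/(3EI) = 333.3/EI.
The prop prevents deflection at Y: R_Y = δ_0/δ_{YY} = 40254/333.3 = 120.8 kN.
Moment equilibrium about X: M_X = Σ(load moments about X) − R_Y·L = 1796 − 120.8×10 = 588.4 kN·m.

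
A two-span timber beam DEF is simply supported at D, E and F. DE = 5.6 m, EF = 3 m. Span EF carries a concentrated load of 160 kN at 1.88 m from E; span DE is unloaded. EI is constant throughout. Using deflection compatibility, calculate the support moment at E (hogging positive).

Release continuity at E by inserting a hinge; the redundant is the internal moment M_E. The primary structure is two simply-supported spans DE and EF.
Rotations at E on the released spans (each span's end-slope, ×1/EI):
  span EF: point load 160 at a = 1.88: Pab(L + b)/(6LEI) = 77.11/EI
  relative rotation θ_0 = (0 + 77.11)/EI = 77.11/EI
A unit hogging moment at E produces rotation L₁/(3EI) + L₂/(3EI) = 2.867/EI.
Slope continuity at E: θ_0 = M_E·2.867/EI, so M_E = 77.11/2.867 = 26.9 kN·m (hogging).

M_E = 26.9 kN·m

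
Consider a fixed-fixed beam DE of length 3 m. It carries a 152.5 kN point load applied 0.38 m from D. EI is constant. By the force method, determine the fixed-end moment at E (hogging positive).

Release both end moments; the primary structure is a simply-supported span DE with redundants M_D and M_E.
On the primary (simply-supported) span, the end slopes from the loading are:
  at D: point load 152.5 at a = 0.38: Pab(L + b)/(6LEI) = 47.4/EI
  at E: point load 152.5 at a = 0.38: Pab(L + a)/(6LEI) = 28.51/EI
  θ_D0 = 47.4/EI,  θ_E0 = 28.51/EI
Flexibility coefficients: a unit moment at one end gives L/(3EI) there and L/(6EI) at the far end, so f₁₁ = f₂₂ = 1/EI and f₁₂ = f₂₁ = 0.5/EI.
Compatibility — zero rotation at each built-in end:
  1 M_D + 0.5 M_E = 47.4
  0.5 M_D + 1 M_E = 28.51
Solving the pair gives M_D = 44.2 kN·m and M_E = 6.411 kN·m (hogging).

M_E = 6.411 kN·m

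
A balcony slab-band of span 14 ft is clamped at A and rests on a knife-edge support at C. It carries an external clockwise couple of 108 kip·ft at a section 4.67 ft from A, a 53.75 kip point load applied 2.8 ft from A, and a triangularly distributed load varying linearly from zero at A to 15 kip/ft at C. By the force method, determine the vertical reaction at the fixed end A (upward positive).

R_A = 91.56 kip

Take the reaction at C as the redundant and release it; the primary structure is a cantilever fixed at A.
Deflection at C on the released cantilever, summing each load's contribution:
  clockwise couple 108 at a = 4.67: M₀a(2L − a)/(2EI) = 5883/EI
  point load 53.75 at a = 2.8: Pa²(3L − a)/(6EI) = 2753/EI
  triangular load, peak 15 at the free end: 11w₀L⁴/(120EI) = 52822/EI
  δ_0 = 61459/EI
Flexibility coefficient — unit upward force at C: δ_{CC} = L³/(3EI) = 914.7/EI.
Compatibility at C: δ_0 − R_C·δ_{CC} = 0, so R_C = 61459/914.7 = 67.19 kip.
Vertical equilibrium: R_A = ΣP − R_C = 158.8 − 67.19 = 91.56 kip.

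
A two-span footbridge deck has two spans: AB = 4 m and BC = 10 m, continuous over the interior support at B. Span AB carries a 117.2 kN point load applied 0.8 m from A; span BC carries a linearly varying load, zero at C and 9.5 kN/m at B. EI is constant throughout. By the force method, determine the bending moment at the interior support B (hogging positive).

M_B = 58.1 kN·m

Release continuity at B by inserting a hinge; the redundant is the internal moment M_B. The primary structure is two simply-supported spans AB and BC.
Discontinuity in slope at B on the released structure — sum the simple-span end rotations:
  span AB: point load 117.2 at a = 0.8: Pab(L + a)/(6LEI) = 60.01/EI
  span BC: triangular load, peak 9.5: w₀L³/(45EI) = 211.1/EI
  relative rotation θ_0 = (60.01 + 211.1)/EI = 271.1/EI
A unit hogging moment at B produces rotation L₁/(3EI) + L₂/(3EI) = 4.667/EI.
Slope continuity at B: θ_0 = M_B·4.667/EI, so M_B = 271.1/4.667 = 58.1 kN·m (hogging).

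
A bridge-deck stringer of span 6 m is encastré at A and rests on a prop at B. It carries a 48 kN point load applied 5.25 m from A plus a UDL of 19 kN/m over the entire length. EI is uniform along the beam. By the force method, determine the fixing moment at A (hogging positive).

Remove the prop at B; the released (primary) structure is a cantilever built in at A.
Primary-structure tip deflection at B by superposition:
  point load 48 at a = 5.25: Pa²(3L − a)/(6EI) = 2811/EI
  UDL 19: wL⁴/(8EI) = 3078/EI
  δ_0 = 5889/EI
Tip deflection under a unit load at B: L³/(3EI) = 72/EI.
The prop prevents deflection at B: R_B = δ_0/δ_{BB} = 5889/72 = 81.8 kN.
Moment equilibrium about A: M_A = Σ(load moments about A) − R_B·L = 594 − 81.8×6 = 103.2 kN·m.

M_A = 103.2 kN·m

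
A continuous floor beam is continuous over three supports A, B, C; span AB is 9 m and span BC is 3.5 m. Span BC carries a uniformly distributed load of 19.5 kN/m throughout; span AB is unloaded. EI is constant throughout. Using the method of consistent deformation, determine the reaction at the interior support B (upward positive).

Release continuity at B by inserting a hinge; the redundant is the internal moment M_B. The primary structure is two simply-supported spans AB and BC.
Rotations at B on the released spans (each span's end-slope, ×1/EI):
  span BC: UDL 19.5: wL³/(24EI) = 34.84/EI
  relative rotation θ_0 = (0 + 34.84)/EI = 34.84/EI
A unit hogging moment at B produces rotation L₁/(3EI) + L₂/(3EI) = 4.167/EI.
Slope continuity at B: θ_0 = M_B·4.167/EI, so M_B = 34.84/4.167 = 8.361 kN·m (hogging).
Span AB, ΣM about A with M_B applied at B: R_B^{AB}·9 = 0 + 8.361, so R_B^{AB} = 0.929 kN and R_A = 0 − 0.929 = -0.929 kN.
Span BC, ΣM about C: R_B^{BC}·3.5 = 119.4 + 8.361, so R_B^{BC} = 36.51 kN and R_C = 68.25 − 36.51 = 31.74 kN.
R_B = 0.929 + 36.51 = 37.44 kN.

R_B = 37.44 kN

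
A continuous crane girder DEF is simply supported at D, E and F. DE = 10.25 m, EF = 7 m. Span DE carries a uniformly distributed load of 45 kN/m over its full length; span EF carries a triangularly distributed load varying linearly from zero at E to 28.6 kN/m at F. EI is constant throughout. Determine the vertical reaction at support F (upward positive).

Take M_E as the redundant. Released structure: two simple spans DE and EF with a hinge at E.
End slopes at the hinge E, treating each span as simply supported:
  span DE: UDL 45: wL³/(24EI) = 2019/EI
  span EF: triangular load, peak 28.6: 7w₀L³/(360EI) = 190.7/EI
  relative rotation θ_0 = (2019 + 190.7)/EI = 2210/EI
A unit hogging moment at E produces rotation L₁/(3EI) + L₂/(3EI) = 5.75/EI.
Compatibility: M_E·(L₁+L₂)/(3EI) = θ_0, giving M_E = 384.3 kN·m (hogging).
Span EF, ΣM about F: R_E^{EF}·7 = 233.6 + 384.3, so R_E^{EF} = 88.27 kN and R_F = 100.1 − 88.27 = 11.83 kN.

R_F = 11.83 kN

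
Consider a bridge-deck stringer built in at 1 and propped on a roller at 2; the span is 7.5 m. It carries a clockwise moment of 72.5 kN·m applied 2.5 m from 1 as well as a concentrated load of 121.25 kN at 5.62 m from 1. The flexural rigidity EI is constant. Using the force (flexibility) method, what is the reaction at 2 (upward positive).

R_2 = 84.67 kN

Take the reaction at 2 as the redundant and release it; the primary structure is a cantilever fixed at 1.
Deflection at 2 on the released cantilever, summing each load's contribution:
  clockwise couple 72.5 at a = 2.5: M₀a(2L − a)/(2EI) = 1133/EI
  point load 121.25 at a = 5.62: Pa²(3L − a)/(6EI) = 10774/EI
  δ_0 = 11907/EI
Tip deflection under a unit load at 2: L³/(3EI) = 140.6/EI.
The prop prevents deflection at 2: R_2 = δ_0/δ_{22} = 11907/140.6 = 84.67 kN.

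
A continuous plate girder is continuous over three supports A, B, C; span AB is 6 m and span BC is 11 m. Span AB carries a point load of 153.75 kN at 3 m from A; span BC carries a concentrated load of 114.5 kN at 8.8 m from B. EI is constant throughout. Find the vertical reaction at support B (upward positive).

Release continuity at B by inserting a hinge; the redundant is the internal moment M_B. The primary structure is two simply-supported spans AB and BC.
Rotations at B on the released spans (each span's end-slope, ×1/EI):
  span AB: point load 153.75 at a = 3: Pab(L + a)/(6LEI) = 345.9/EI
  span BC: point load 114.5 at a = 8.8: Pab(L + b)/(6LEI) = 443.3/EI
  relative rotation θ_0 = (345.9 + 443.3)/EI = 789.3/EI
A unit hogging moment at B produces rotation L₁/(3EI) + L₂/(3EI) = 5.667/EI.
Compatibility: M_B·(L₁+L₂)/(3EI) = θ_0, giving M_B = 139.3 kN·m (hogging).
Span AB, ΣM about A with M_B applied at B: R_B^{AB}·6 = 461.2 + 139.3, so R_B^{AB} = 100.1 kN and R_A = 153.8 − 100.1 = 53.66 kN.
Span BC, ΣM about C: R_B^{BC}·11 = 251.9 + 139.3, so R_B^{BC} = 35.56 kN and R_C = 114.5 − 35.56 = 78.94 kN.
R_B = 100.1 + 35.56 = 135.7 kN.

R_B = 135.7 kN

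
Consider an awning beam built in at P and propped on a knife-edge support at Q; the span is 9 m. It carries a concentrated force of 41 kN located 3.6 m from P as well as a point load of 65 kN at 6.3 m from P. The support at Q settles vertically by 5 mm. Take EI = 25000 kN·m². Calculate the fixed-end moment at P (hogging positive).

M_P = 155.3 kN·m

Choose R_Q as the redundant. The primary structure is the cantilever fixed at P.
Primary-structure tip deflection at Q by superposition:
  point load 41 at a = 3.6: Pa²(3L − a)/(6EI) = 2072/EI
  point load 65 at a = 6.3: Pa²(3L − a)/(6EI) = 8900/EI
  δ_0 = 10973/EI
Tip deflection under a unit load at Q: L³/(3EI) = 243/EI.
With EI = 25000 kN·m²: δ_0 = 0.43891 m and δ_{QQ} = 0.00972 m/kN.
Compatibility — the beam at Q must follow the support down by 0.005 m: δ_0 − R_Q·δ_{QQ} = 0.005, so R_Q = (0.43891 − 0.005)/0.00972 = 44.64 kN.
Moment equilibrium about P: M_P = Σ(load moments about P) − R_Q·L = 557.1 − 44.64×9 = 155.3 kN·m.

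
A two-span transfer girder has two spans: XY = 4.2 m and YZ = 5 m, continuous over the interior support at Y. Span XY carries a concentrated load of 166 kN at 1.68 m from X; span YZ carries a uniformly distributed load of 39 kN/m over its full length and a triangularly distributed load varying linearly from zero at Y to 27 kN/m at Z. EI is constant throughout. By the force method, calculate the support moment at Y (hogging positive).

M_Y = 141.1 kN·m

Release continuity at Y by inserting a hinge; the redundant is the internal moment M_Y. The primary structure is two simply-supported spans XY and YZ.
Discontinuity in slope at Y on the released structure — sum the simple-span end rotations:
  span XY: point load 166 at a = 1.68: Pab(L + a)/(6LEI) = 164/EI
  span YZ: UDL 39: wL³/(24EI) = 203.1/EI
  span YZ: triangular load, peak 27: 7w₀L³/(360EI) = 65.62/EI
  relative rotation θ_0 = (164 + 268.8)/EI = 432.7/EI
A unit hogging moment at Y produces rotation L₁/(3EI) + L₂/(3EI) = 3.067/EI.
Compatibility: M_Y·(L₁+L₂)/(3EI) = θ_0, giving M_Y = 141.1 kN·m (hogging).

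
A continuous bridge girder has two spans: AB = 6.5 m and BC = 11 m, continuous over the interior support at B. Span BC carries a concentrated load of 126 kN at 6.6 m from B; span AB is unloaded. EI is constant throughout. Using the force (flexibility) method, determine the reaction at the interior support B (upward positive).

R_B = 86.22 kN

Release continuity at B by inserting a hinge; the redundant is the internal moment M_B. The primary structure is two simply-supported spans AB and BC.
Discontinuity in slope at B on the released structure — sum the simple-span end rotations:
  span BC: point load 126 at a = 6.6: Pab(L + b)/(6LEI) = 853.8/EI
  relative rotation θ_0 = (0 + 853.8)/EI = 853.8/EI
A unit hogging moment at B produces rotation L₁/(3EI) + L₂/(3EI) = 5.833/EI.
Slope continuity at B: θ_0 = M_B·5.833/EI, so M_B = 853.8/5.833 = 146.4 kN·m (hogging).
Span AB, ΣM about A with M_B applied at B: R_B^{AB}·6.5 = 0 + 146.4, so R_B^{AB} = 22.52 kN and R_A = 0 − 22.52 = -22.52 kN.
Span BC, ΣM about C: R_B^{BC}·11 = 554.4 + 146.4, so R_B^{BC} = 63.71 kN and R_C = 126 − 63.71 = 62.29 kN.
R_B = 22.52 + 63.71 = 86.22 kN.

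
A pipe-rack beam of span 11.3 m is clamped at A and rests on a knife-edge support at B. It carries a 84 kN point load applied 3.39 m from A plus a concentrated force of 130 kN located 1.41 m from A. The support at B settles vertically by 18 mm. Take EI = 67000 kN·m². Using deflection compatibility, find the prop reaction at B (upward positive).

R_B = 10.61 kN

Choose R_B as the redundant. The primary structure is the cantilever fixed at A.
Primary-structure tip deflection at B by superposition:
  point load 84 at a = 3.39: Pa²(3L − a)/(6EI) = 4909/EI
  point load 130 at a = 1.41: Pa²(3L − a)/(6EI) = 1400/EI
  δ_0 = 6308/EI
Tip deflection under a unit load at B: L³/(3EI) = 481/EI.
With EI = 67000 kN·m²: δ_0 = 0.094153 m and δ_{BB} = 0.007179 m/kN.
Compatibility — the beam at B must follow the support down by 0.018 m: δ_0 − R_B·δ_{BB} = 0.018, so R_B = (0.094153 − 0.018)/0.007179 = 10.61 kN.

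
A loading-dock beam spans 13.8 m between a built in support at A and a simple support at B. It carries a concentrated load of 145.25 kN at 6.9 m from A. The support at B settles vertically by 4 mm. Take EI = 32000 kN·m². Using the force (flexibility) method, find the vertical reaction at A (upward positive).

Remove the prop at B; the released (primary) structure is a cantilever built in at A.
Primary-structure tip deflection at B by superposition:
  point load 145.25 at a = 6.9: Pa²(3L − a)/(6EI) = 39763/EI
Tip deflection under a unit load at B: L³/(3EI) = 876/EI.
With EI = 32000 kN·m²: δ_0 = 1.2426 m and δ_{BB} = 0.027376 m/kN.
Compatibility — the beam at B must follow the support down by 0.004 m: δ_0 − R_B·δ_{BB} = 0.004, so R_B = (1.2426 − 0.004)/0.027376 = 45.24 kN.
Vertical equilibrium: R_A = ΣP − R_B = 145.2 − 45.24 = 100 kN.

R_A = 100 kN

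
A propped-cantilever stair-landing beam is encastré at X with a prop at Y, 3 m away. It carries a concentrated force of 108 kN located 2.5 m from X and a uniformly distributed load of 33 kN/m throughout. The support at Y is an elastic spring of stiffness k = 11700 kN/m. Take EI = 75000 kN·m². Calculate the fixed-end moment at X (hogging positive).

M_X = 211.1 kN·m

Take the reaction at Y as the redundant and release it; the primary structure is a cantilever fixed at X.
Free-end deflection of the primary structure under the applied loading (downward +):
  point load 108 at a = 2.5: Pa²(3L − a)/(6EI) = 731.2/EI
  UDL 33: wL⁴/(8EI) = 334.1/EI
  δ_0 = 1065/EI
Flexibility coefficient — unit upward force at Y: δ_{YY} = L³/(3EI) = 9/EI.
With EI = 75000 kN·m²: δ_0 = 0.014205 m and δ_{YY} = 0.00012 m/kN.
Compatibility — the spring shortens by R_Y/k under the reaction it provides: δ_0 − R_Y·δ_{YY} = R_Y/k. With 1/k = 0.000085 m/kN, R_Y = δ_0 / (δ_{YY} + 1/k) = 0.014205 / (0.00012 + 0.000085) = 69.13 kN.
Moment equilibrium about X: M_X = Σ(load moments about X) − R_Y·L = 418.5 − 69.13×3 = 211.1 kN·m.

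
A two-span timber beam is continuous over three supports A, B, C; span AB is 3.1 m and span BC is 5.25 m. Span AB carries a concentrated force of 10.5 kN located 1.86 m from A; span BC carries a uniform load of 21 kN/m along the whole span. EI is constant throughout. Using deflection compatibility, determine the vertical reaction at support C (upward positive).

Release continuity at B by inserting a hinge; the redundant is the internal moment M_B. The primary structure is two simply-supported spans AB and BC.
Discontinuity in slope at B on the released structure — sum the simple-span end rotations:
  span AB: point load 10.5 at a = 1.86: Pab(L + a)/(6LEI) = 6.458/EI
  span BC: UDL 21: wL³/(24EI) = 126.6/EI
  relative rotation θ_0 = (6.458 + 126.6)/EI = 133.1/EI
A unit hogging moment at B produces rotation L₁/(3EI) + L₂/(3EI) = 2.783/EI.
Compatibility: M_B·(L₁+L₂)/(3EI) = θ_0, giving M_B = 47.81 kN·m (hogging).
Span BC, ΣM about C: R_B^{BC}·5.25 = 289.4 + 47.81, so R_B^{BC} = 64.23 kN and R_C = 110.2 − 64.23 = 46.02 kN.

R_C = 46.02 kN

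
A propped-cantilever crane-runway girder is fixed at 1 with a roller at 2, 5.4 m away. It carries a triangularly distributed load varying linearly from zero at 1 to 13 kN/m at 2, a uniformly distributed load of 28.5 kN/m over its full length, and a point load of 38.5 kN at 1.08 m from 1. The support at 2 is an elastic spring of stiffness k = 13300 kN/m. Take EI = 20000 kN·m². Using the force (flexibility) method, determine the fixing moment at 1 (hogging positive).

M_1 = 167.8 kN·m

Choose R_2 as the redundant. The primary structure is the cantilever fixed at 1.
Deflection at 2 on the released cantilever, summing each load's contribution:
  triangular load, peak 13 at the free end: 11w₀L⁴/(120EI) = 1013/EI
  UDL 28.5: wL⁴/(8EI) = 3029/EI
  point load 38.5 at a = 1.08: Pa²(3L − a)/(6EI) = 113.2/EI
  δ_0 = 4156/EI
Tip deflection under a unit load at 2: L³/(3EI) = 52.49/EI.
With EI = 20000 kN·m²: δ_0 = 0.20778 m and δ_{22} = 0.002624 m/kN.
Compatibility — the spring shortens by R_2/k under the reaction it provides: δ_0 − R_2·δ_{22} = R_2/k. With 1/k = 0.000075 m/kN, R_2 = δ_0 / (δ_{22} + 1/k) = 0.20778 / (0.002624 + 0.000075) = 76.97 kN.
Moment equilibrium about 1: M_1 = Σ(load moments about 1) − R_2·L = 583.5 − 76.97×5.4 = 167.8 kN·m.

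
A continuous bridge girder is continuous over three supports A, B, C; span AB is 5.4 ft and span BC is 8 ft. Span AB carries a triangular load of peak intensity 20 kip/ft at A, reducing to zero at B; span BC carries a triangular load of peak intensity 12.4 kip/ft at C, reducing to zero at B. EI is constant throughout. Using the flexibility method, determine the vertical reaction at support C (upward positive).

Take M_B as the redundant. Released structure: two simple spans AB and BC with a hinge at B.
End slopes at the hinge B, treating each span as simply supported:
  span AB: triangular load, peak 20: 7w₀L³/(360EI) = 61.24/EI
  span BC: triangular load, peak 12.4: 7w₀L³/(360EI) = 123.4/EI
  relative rotation θ_0 = (61.24 + 123.4)/EI = 184.7/EI
A unit hogging moment at B produces rotation L₁/(3EI) + L₂/(3EI) = 4.467/EI.
Slope continuity at B: θ_0 = M_B·4.467/EI, so M_B = 184.7/4.467 = 41.35 kip·ft (hogging).
Span BC, ΣM about C: R_B^{BC}·8 = 132.3 + 41.35, so R_B^{BC} = 21.7 kip and R_C = 49.6 − 21.7 = 27.9 kip.

R_C = 27.9 kip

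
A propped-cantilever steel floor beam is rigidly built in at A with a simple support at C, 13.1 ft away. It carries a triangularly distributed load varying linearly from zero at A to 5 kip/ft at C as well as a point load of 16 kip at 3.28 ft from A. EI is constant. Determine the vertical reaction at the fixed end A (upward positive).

R_A = 29.36 kip

Take the reaction at C as the redundant and release it; the primary structure is a cantilever fixed at A.
Free-end deflection of the primary structure under the applied loading (downward +):
  triangular load, peak 5 at the free end: 11w₀L⁴/(120EI) = 13498/EI
  point load 16 at a = 3.28: Pa²(3L − a)/(6EI) = 1033/EI
  δ_0 = 14531/EI
Flexibility coefficient — unit upward force at C: δ_{CC} = L³/(3EI) = 749.4/EI.
Compatibility at C: δ_0 − R_C·δ_{CC} = 0, so R_C = 14531/749.4 = 19.39 kip.
Vertical equilibrium: R_A = ΣP − R_C = 48.75 − 19.39 = 29.36 kip.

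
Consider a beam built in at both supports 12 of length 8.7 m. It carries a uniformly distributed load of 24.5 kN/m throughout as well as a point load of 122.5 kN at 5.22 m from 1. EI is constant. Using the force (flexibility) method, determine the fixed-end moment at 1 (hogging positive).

M_1 = 256.8 kN·m

Release both end moments; the primary structure is a simply-supported span 12 with redundants M_1 and M_2.
End rotations of the released simple span under the applied load (×1/EI):
  at 1: UDL 24.5: wL³/(24EI) = 672.2/EI
  at 2: UDL 24.5: wL³/(24EI) = 672.2/EI
  at 1: point load 122.5 at a = 5.22: Pab(L + b)/(6LEI) = 519.2/EI
  at 2: point load 122.5 at a = 5.22: Pab(L + a)/(6LEI) = 593.4/EI
  θ_10 = 1191/EI,  θ_20 = 1266/EI
Flexibility coefficients: a unit moment at one end gives L/(3EI) there and L/(6EI) at the far end, so f₁₁ = f₂₂ = 2.9/EI and f₁₂ = f₂₁ = 1.45/EI.
Compatibility — zero rotation at each built-in end:
  2.9 M_1 + 1.45 M_2 = 1191
  1.45 M_1 + 2.9 M_2 = 1266
Solving the pair gives M_1 = 256.8 kN·m and M_2 = 308 kN·m (hogging).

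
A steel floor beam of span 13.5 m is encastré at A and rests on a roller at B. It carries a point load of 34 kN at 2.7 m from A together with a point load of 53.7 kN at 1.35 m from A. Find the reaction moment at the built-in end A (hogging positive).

M_A = 128.1 kN·m

Remove the prop at B; the released (primary) structure is a cantilever built in at A.
Free-end deflection of the primary structure under the applied loading (downward +):
  point load 34 at a = 2.7: Pa²(3L − a)/(6EI) = 1562/EI
  point load 53.7 at a = 1.35: Pa²(3L − a)/(6EI) = 638.6/EI
  δ_0 = 2200/EI
Tip deflection under a unit load at B: L³/(3EI) = 820.1/EI.
Compatibility at B: δ_0 − R_B·δ_{BB} = 0, so R_B = 2200/820.1 = 2.683 kN.
Moment equilibrium about A: M_A = Σ(load moments about A) − R_B·L = 164.3 − 2.683×13.5 = 128.1 kN·m.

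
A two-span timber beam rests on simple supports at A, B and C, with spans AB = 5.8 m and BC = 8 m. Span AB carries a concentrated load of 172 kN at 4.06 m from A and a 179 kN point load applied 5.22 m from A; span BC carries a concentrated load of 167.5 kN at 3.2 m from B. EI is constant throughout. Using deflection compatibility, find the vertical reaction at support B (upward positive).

Insert a hinge at B; M_B is the redundant, and each span becomes simply supported.
End slopes at the hinge B, treating each span as simply supported:
  span AB: point load 172 at a = 4.06: Pab(L + a)/(6LEI) = 344.3/EI
  span AB: point load 179 at a = 5.22: Pab(L + a)/(6LEI) = 171.6/EI
  span BC: point load 167.5 at a = 3.2: Pab(L + b)/(6LEI) = 686.1/EI
  relative rotation θ_0 = (515.9 + 686.1)/EI = 1202/EI
A unit hogging moment at B produces rotation L₁/(3EI) + L₂/(3EI) = 4.6/EI.
Slope continuity at B: θ_0 = M_B·4.6/EI, so M_B = 1202/4.6 = 261.3 kN·m (hogging).
Span AB, ΣM about A with M_B applied at B: R_B^{AB}·5.8 = 1633 + 261.3, so R_B^{AB} = 326.6 kN and R_A = 351 − 326.6 = 24.45 kN.
Span BC, ΣM about C: R_B^{BC}·8 = 804 + 261.3, so R_B^{BC} = 133.2 kN and R_C = 167.5 − 133.2 = 34.34 kN.
R_B = 326.6 + 133.2 = 459.7 kN.

R_B = 459.7 kN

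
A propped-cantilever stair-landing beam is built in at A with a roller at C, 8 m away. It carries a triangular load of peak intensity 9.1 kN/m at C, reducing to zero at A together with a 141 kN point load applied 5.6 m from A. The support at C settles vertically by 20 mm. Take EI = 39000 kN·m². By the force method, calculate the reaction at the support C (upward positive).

Choose R_C as the redundant. The primary structure is the cantilever fixed at A.
Deflection at C on the released cantilever, summing each load's contribution:
  triangular load, peak 9.1 at the free end: 11w₀L⁴/(120EI) = 3417/EI
  point load 141 at a = 5.6: Pa²(3L − a)/(6EI) = 13560/EI
  δ_0 = 16977/EI
Tip deflection under a unit load at C: L³/(3EI) = 170.7/EI.
With EI = 39000 kN·m²: δ_0 = 0.4353 m and δ_{CC} = 0.004376 m/kN.
Compatibility — the beam at C must follow the support down by 0.02 m: δ_0 − R_C·δ_{CC} = 0.02, so R_C = (0.4353 − 0.02)/0.004376 = 94.9 kN.

R_C = 94.9 kN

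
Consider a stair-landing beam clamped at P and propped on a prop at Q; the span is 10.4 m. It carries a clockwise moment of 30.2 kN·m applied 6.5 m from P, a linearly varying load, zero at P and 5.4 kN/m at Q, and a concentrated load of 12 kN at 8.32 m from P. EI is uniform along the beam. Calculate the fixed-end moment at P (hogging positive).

Choose R_Q as the redundant. The primary structure is the cantilever fixed at P.
Free-end deflection of the primary structure under the applied loading (downward +):
  clockwise couple 30.2 at a = 6.5: M₀a(2L − a)/(2EI) = 1404/EI
  triangular load, peak 5.4 at the free end: 11w₀L⁴/(120EI) = 5791/EI
  point load 12 at a = 8.32: Pa²(3L − a)/(6EI) = 3168/EI
  δ_0 = 10362/EI
Flexibility coefficient — unit upward force at Q: δ_{QQ} = L³/(3EI) = 375/EI.
The prop prevents deflection at Q: R_Q = δ_0/δ_{QQ} = 10362/375 = 27.64 kN.
Moment equilibrium about P: M_P = Σ(load moments about P) − R_Q·L = 324.7 − 27.64×10.4 = 37.32 kN·m.

M_P = 37.32 kN·m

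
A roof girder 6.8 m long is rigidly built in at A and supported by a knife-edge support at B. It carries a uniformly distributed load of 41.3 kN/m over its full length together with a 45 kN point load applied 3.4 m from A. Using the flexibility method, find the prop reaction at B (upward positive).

Choose R_B as the redundant. The primary structure is the cantilever fixed at A.
Downward deflection at the released point B due to the loads:
  UDL 41.3: wL⁴/(8EI) = 11038/EI
  point load 45 at a = 3.4: Pa²(3L − a)/(6EI) = 1474/EI
  δ_0 = 12512/EI
Flexibility coefficient — unit upward force at B: δ_{BB} = L³/(3EI) = 104.8/EI.
The prop prevents deflection at B: R_B = δ_0/δ_{BB} = 12512/104.8 = 119.4 kN.

R_B = 119.4 kN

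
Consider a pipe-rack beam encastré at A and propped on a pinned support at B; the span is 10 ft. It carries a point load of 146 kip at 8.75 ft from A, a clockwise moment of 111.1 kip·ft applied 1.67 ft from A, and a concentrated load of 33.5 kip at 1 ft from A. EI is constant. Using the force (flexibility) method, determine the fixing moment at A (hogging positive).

Choose R_B as the redundant. The primary structure is the cantilever fixed at A.
Deflection at B on the released cantilever, summing each load's contribution:
  point load 146 at a = 8.75: Pa²(3L − a)/(6EI) = 39589/EI
  clockwise couple 111.1 at a = 1.67: M₀a(2L − a)/(2EI) = 1700/EI
  point load 33.5 at a = 1: Pa²(3L − a)/(6EI) = 161.9/EI
  δ_0 = 41452/EI
Flexibility coefficient — unit upward force at B: δ_{BB} = L³/(3EI) = 333.3/EI.
The prop prevents deflection at B: R_B = δ_0/δ_{BB} = 41452/333.3 = 124.4 kip.
Moment equilibrium about A: M_A = Σ(load moments about A) − R_B·L = 1422 − 124.4×10 = 178.6 kip·ft.

M_A = 178.6 kip·ft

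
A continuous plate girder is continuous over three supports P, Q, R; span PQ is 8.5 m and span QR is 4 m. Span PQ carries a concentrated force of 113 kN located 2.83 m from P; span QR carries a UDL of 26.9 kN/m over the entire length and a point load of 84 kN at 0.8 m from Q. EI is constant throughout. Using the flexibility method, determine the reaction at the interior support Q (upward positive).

Insert a hinge at Q; M_Q is the redundant, and each span becomes simply supported.
End slopes at the hinge Q, treating each span as simply supported:
  span PQ: point load 113 at a = 2.83: Pab(L + a)/(6LEI) = 402.8/EI
  span QR: UDL 26.9: wL³/(24EI) = 71.73/EI
  span QR: point load 84 at a = 0.8: Pab(L + b)/(6LEI) = 64.51/EI
  relative rotation θ_0 = (402.8 + 136.2)/EI = 539.1/EI
A unit hogging moment at Q produces rotation L₁/(3EI) + L₂/(3EI) = 4.167/EI.
Slope continuity at Q: θ_0 = M_Q·4.167/EI, so M_Q = 539.1/4.167 = 129.4 kN·m (hogging).
Span PQ, ΣM about P with M_Q applied at Q: R_Q^{PQ}·8.5 = 319.8 + 129.4, so R_Q^{PQ} = 52.84 kN and R_P = 113 − 52.84 = 60.16 kN.
Span QR, ΣM about R: R_Q^{QR}·4 = 484 + 129.4, so R_Q^{QR} = 153.3 kN and R_R = 191.6 − 153.3 = 38.26 kN.
R_Q = 52.84 + 153.3 = 206.2 kN.

R_Q = 206.2 kN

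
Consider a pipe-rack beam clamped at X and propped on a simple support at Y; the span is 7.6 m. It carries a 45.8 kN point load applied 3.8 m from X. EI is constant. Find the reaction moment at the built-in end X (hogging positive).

M_X = 65.27 kN·m

Remove the prop at Y; the released (primary) structure is a cantilever built in at X.
Primary-structure tip deflection at Y by superposition:
  point load 45.8 at a = 3.8: Pa²(3L − a)/(6EI) = 2094/EI
Flexibility coefficient — unit upward force at Y: δ_{YY} = L³/(3EI) = 146.3/EI.
The prop prevents deflection at Y: R_Y = δ_0/δ_{YY} = 2094/146.3 = 14.31 kN.
Moment equilibrium about X: M_X = Σ(load moments about X) − R_Y·L = 174 − 14.31×7.6 = 65.27 kN·m.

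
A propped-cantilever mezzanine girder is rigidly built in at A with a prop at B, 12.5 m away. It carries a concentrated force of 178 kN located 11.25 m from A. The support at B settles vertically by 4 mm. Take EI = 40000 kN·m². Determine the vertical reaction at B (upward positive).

R_B = 151.1 kN

Take the reaction at B as the redundant and release it; the primary structure is a cantilever fixed at A.
Deflection at B on the released cantilever, summing each load's contribution:
  point load 178 at a = 11.25: Pa²(3L − a)/(6EI) = 98561/EI
Tip deflection under a unit load at B: L³/(3EI) = 651/EI.
With EI = 40000 kN·m²: δ_0 = 2.464 m and δ_{BB} = 0.016276 m/kN.
Compatibility — the beam at B must follow the support down by 0.004 m: δ_0 − R_B·δ_{BB} = 0.004, so R_B = (2.464 − 0.004)/0.016276 = 151.1 kN.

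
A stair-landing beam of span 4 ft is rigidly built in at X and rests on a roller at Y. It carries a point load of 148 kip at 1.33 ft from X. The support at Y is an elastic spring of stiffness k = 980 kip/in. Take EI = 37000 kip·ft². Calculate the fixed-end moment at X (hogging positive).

M_X = 120.8 kip·ft

Release the roller at Y. Primary structure: cantilever fixed at X.
Downward deflection at the released point Y due to the loads:
  point load 148 at a = 1.33: Pa²(3L − a)/(6EI) = 465.6/EI
Flexibility coefficient — unit upward force at Y: δ_{YY} = L³/(3EI) = 21.33/EI.
With EI = 37000 kip·ft²: δ_0 = 0.012583 ft and δ_{YY} = 0.000577 ft/kip.
Compatibility — the spring shortens by R_Y/k under the reaction it provides: δ_0 − R_Y·δ_{YY} = R_Y/k. With 1/k = 1/(980×12) ft/kip = 0.000085 ft/kip, R_Y = δ_0 / (δ_{YY} + 1/k) = 0.012583 / (0.000577 + 0.000085) = 19.02 kip.
Moment equilibrium about X: M_X = Σ(load moments about X) − R_Y·L = 196.8 − 19.02×4 = 120.8 kip·ft.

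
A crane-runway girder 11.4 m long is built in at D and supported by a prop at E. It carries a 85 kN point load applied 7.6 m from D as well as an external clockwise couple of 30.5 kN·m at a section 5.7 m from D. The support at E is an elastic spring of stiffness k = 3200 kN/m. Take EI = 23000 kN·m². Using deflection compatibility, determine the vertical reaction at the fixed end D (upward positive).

Remove the prop at E; the released (primary) structure is a cantilever built in at D.
Primary-structure tip deflection at E by superposition:
  point load 85 at a = 7.6: Pa²(3L − a)/(6EI) = 21766/EI
  clockwise couple 30.5 at a = 5.7: M₀a(2L − a)/(2EI) = 1486/EI
  δ_0 = 23252/EI
Tip deflection under a unit load at E: L³/(3EI) = 493.8/EI.
With EI = 23000 kN·m²: δ_0 = 1.011 m and δ_{EE} = 0.021472 m/kN.
Compatibility — the spring shortens by R_E/k under the reaction it provides: δ_0 − R_E·δ_{EE} = R_E/k. With 1/k = 0.000313 m/kN, R_E = δ_0 / (δ_{EE} + 1/k) = 1.011 / (0.021472 + 0.000313) = 46.41 kN.
Vertical equilibrium: R_D = ΣP − R_E = 85 − 46.41 = 38.59 kN.

R_D = 38.59 kN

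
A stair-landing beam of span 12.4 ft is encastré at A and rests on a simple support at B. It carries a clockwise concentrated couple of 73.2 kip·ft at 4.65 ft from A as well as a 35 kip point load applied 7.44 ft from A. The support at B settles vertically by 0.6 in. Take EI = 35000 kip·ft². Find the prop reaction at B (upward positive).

Take the reaction at B as the redundant and release it; the primary structure is a cantilever fixed at A.
Deflection at B on the released cantilever, summing each load's contribution:
  clockwise couple 73.2 at a = 4.65: M₀a(2L − a)/(2EI) = 3429/EI
  point load 35 at a = 7.44: Pa²(3L − a)/(6EI) = 9609/EI
  δ_0 = 13039/EI
Flexibility coefficient — unit upward force at B: δ_{BB} = L³/(3EI) = 635.5/EI.
With EI = 35000 kip·ft²: δ_0 = 0.37253 ft and δ_{BB} = 0.018158 ft/kip.
Compatibility — the beam at B must follow the support down by 0.05 ft: δ_0 − R_B·δ_{BB} = 0.05, so R_B = (0.37253 − 0.05)/0.018158 = 17.76 kip.

R_B = 17.76 kip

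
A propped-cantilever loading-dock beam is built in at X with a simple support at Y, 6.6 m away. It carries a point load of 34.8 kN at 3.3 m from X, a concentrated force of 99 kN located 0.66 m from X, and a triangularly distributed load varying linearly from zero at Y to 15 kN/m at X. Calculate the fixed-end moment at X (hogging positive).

M_X = 142.5 kN·m

Remove the prop at Y; the released (primary) structure is a cantilever built in at X.
Free-end deflection of the primary structure under the applied loading (downward +):
  point load 34.8 at a = 3.3: Pa²(3L − a)/(6EI) = 1042/EI
  point load 99 at a = 0.66: Pa²(3L − a)/(6EI) = 137.6/EI
  triangular load, peak 15 at the fixed end: w₀L⁴/(30EI) = 948.7/EI
  δ_0 = 2128/EI
Tip deflection under a unit load at Y: L³/(3EI) = 95.83/EI.
The prop prevents deflection at Y: R_Y = δ_0/δ_{YY} = 2128/95.83 = 22.21 kN.
Moment equilibrium about X: M_X = Σ(load moments about X) − R_Y·L = 289.1 − 22.21×6.6 = 142.5 kN·m.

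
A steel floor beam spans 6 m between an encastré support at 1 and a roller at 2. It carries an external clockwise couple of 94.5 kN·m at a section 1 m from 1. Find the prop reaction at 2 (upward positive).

R_2 = 7.219 kN

Choose R_2 as the redundant. The primary structure is the cantilever fixed at 1.
Downward deflection at the released point 2 due to the loads:
  clockwise couple 94.5 at a = 1: M₀a(2L − a)/(2EI) = 519.8/EI
Tip deflection under a unit load at 2: L³/(3EI) = 72/EI.
Compatibility at 2: δ_0 − R_2·δ_{22} = 0, so R_2 = 519.8/72 = 7.219 kN.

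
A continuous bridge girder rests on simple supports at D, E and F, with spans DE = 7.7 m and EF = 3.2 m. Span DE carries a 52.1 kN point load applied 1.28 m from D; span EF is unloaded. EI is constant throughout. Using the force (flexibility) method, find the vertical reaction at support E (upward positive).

Take M_E as the redundant. Released structure: two simple spans DE and EF with a hinge at E.
End slopes at the hinge E, treating each span as simply supported:
  span DE: point load 52.1 at a = 1.28: Pab(L + a)/(6LEI) = 83.22/EI
  relative rotation θ_0 = (83.22 + 0)/EI = 83.22/EI
A unit hogging moment at E produces rotation L₁/(3EI) + L₂/(3EI) = 3.633/EI.
Slope continuity at E: θ_0 = M_E·3.633/EI, so M_E = 83.22/3.633 = 22.9 kN·m (hogging).
Span DE, ΣM about D with M_E applied at E: R_E^{DE}·7.7 = 66.69 + 22.9, so R_E^{DE} = 11.64 kN and R_D = 52.1 − 11.64 = 40.46 kN.
Span EF, ΣM about F: R_E^{EF}·3.2 = 0 + 22.9, so R_E^{EF} = 7.158 kN and R_F = 0 − 7.158 = -7.158 kN.
R_E = 11.64 + 7.158 = 18.79 kN.

R_E = 18.79 kN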